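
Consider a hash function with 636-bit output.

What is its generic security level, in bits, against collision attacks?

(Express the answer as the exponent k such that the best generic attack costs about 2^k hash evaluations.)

Step 1: The hash has a 636-bit output.
Step 2: Collision resistance means it should be infeasible to find any x != y with h(x) = h(y).
By the birthday bound, a generic collision search succeeds after about sqrt(2^636) = 2^(636/2) = 2^318 evaluations.
Step 3: Security level = 318 bits.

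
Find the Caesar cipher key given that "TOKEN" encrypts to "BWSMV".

Step 1: Compare first letters: T (position 19) -> B (position 1).
Step 2: Shift = (1 - 19) mod 26 = 8.
The shift value is 8.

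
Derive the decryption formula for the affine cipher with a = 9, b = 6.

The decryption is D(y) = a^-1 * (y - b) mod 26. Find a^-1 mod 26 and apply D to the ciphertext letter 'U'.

Step 1: Find a^-1, the modular inverse of 9 mod 26.
Step 2: We need 9 * a^-1 = 1 (mod 26).
Step 3: 9 * 3 = 27 = 1 * 26 + 1, so a^-1 = 3.
Step 4: D(y) = 3(y - 6) mod 26.
Step 5: Apply to 'U' (y = 20): D(20) = 3 * (20 - 6) mod 26 = 3 * 14 mod 26 = 16 -> 'Q'.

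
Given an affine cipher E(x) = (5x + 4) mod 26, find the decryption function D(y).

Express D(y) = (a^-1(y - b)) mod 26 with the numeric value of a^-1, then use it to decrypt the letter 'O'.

Step 1: Find a^-1, the modular inverse of 5 mod 26.
Step 2: We need 5 * a^-1 = 1 (mod 26).
Step 3: 5 * 21 = 105 = 4 * 26 + 1, so a^-1 = 21.
Step 4: D(y) = 21(y - 4) mod 26.
Step 5: Apply to 'O' (y = 14): D(14) = 21 * (14 - 4) mod 26 = 21 * 10 mod 26 = 2 -> 'C'.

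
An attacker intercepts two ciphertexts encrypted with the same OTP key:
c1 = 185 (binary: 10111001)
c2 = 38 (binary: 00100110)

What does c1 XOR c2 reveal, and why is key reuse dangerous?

Step 1: c1 XOR c2 = (m1 XOR k) XOR (m2 XOR k).
Step 2: By XOR associativity/commutativity: = m1 XOR m2 XOR k XOR k = m1 XOR m2.
Step 3: 10111001 XOR 00100110 = 10011111 = 159.
Step 4: The key cancels out! An attacker learns m1 XOR m2 = 159, revealing the relationship between plaintexts.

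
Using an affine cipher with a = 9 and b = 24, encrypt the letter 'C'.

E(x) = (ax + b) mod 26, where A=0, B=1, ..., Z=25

Step 1: Convert 'C' to number: x = 2.
Step 2: E(2) = (9 * 2 + 24) mod 26 = 42 mod 26 = 16.
Step 3: Convert 16 back to letter: Q.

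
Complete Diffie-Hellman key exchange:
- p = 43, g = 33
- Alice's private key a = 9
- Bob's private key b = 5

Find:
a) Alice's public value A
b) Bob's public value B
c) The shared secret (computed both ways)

Step 1: A = g^a mod p = 33^9 mod 43 = 2.
Step 2: B = g^b mod p = 33^5 mod 43 = 18.
Step 3: Alice computes s = B^a mod p = 18^9 mod 43 = 32.
Step 4: Bob computes s = A^b mod p = 2^5 mod 43 = 32.
Both sides agree: shared secret = 32.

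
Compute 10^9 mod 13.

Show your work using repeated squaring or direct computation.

Step 1: Compute 10^9 mod 13 step by step, reducing modulo 13 at each step.
  10^1 mod 13 = 10
  10^2 mod 13 = (10 * 10) mod 13 = 9
  10^3 mod 13 = (9 * 10) mod 13 = 12
  10^4 mod 13 = (12 * 10) mod 13 = 3
  10^5 mod 13 = (3 * 10) mod 13 = 4
  10^6 mod 13 = (4 * 10) mod 13 = 1
  10^7 mod 13 = (1 * 10) mod 13 = 10
  10^8 mod 13 = (10 * 10) mod 13 = 9
  10^9 mod 13 = (9 * 10) mod 13 = 12
Step 2: Result = 12.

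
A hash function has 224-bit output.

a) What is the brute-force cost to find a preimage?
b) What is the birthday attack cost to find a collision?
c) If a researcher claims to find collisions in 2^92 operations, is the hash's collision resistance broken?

Step 1: Preimage resistance requires brute-force of 2^224 operations.
Step 2: Collision resistance (birthday bound) = 2^(224/2) = 2^112.
Step 3: The claimed attack costs 2^92 operations.
Step 4: Since 2^92 < 2^112, the claimed attack beats the generic birthday bound, so collision resistance is broken.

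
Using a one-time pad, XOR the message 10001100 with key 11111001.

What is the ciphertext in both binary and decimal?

Step 1: Write out the XOR operation bit by bit:
  Message: 10001100
  Key:     11111001
  XOR:     01110101
Step 2: Convert to decimal: 01110101 = 117.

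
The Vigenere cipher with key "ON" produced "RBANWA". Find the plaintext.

Step 1: Extend key: ONONON
Step 2: Decrypt each letter (c - k) mod 26:
  R(17) - O(14) = (17-14) mod 26 = 3 = D
  B(1) - N(13) = (1-13) mod 26 = 14 = O
  A(0) - O(14) = (0-14) mod 26 = 12 = M
  N(13) - N(13) = (13-13) mod 26 = 0 = A
  W(22) - O(14) = (22-14) mod 26 = 8 = I
  A(0) - N(13) = (0-13) mod 26 = 13 = N
Plaintext: DOMAIN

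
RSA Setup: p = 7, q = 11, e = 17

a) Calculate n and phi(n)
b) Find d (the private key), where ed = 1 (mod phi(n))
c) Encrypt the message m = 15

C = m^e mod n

Step 1: n = 7 * 11 = 77.
Step 2: phi(n) = (7-1)(11-1) = 6 * 10 = 60.
Step 3: Find d = 17^(-1) mod 60 = 53.
  Verify: 17 * 53 = 901 = 1 (mod 60).
Step 4: C = 15^17 mod 77 = 71.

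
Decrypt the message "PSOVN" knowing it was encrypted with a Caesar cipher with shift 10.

Step 1: Reverse the shift by subtracting 10 from each letter position.
  P (position 15) -> position (15-10) mod 26 = 5 -> F
  S (position 18) -> position (18-10) mod 26 = 8 -> I
  O (position 14) -> position (14-10) mod 26 = 4 -> E
  V (position 21) -> position (21-10) mod 26 = 11 -> L
  N (position 13) -> position (13-10) mod 26 = 3 -> D
Decrypted message: FIELD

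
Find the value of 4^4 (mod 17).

Step 1: Compute 4^4 mod 17 step by step, reducing modulo 17 at each step.
  4^1 mod 17 = 4
  4^2 mod 17 = (4 * 4) mod 17 = 16
  4^3 mod 17 = (16 * 4) mod 17 = 13
  4^4 mod 17 = (13 * 4) mod 17 = 1
Step 2: Result = 1.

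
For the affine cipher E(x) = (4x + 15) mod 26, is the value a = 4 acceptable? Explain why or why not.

Step 1: Compute gcd(4, 26).
Step 2: gcd(4, 26) = 2.
Since gcd = 2 != 1, 4 shares a common factor with 26, so it cannot be used.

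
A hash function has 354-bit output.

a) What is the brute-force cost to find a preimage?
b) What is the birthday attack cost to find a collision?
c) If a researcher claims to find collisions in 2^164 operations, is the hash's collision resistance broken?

Step 1: Preimage resistance requires brute-force of 2^354 operations.
Step 2: Collision resistance (birthday bound) = 2^(354/2) = 2^177.
Step 3: The claimed attack costs 2^164 operations.
Step 4: Since 2^164 < 2^177, the claimed attack beats the generic birthday bound, so collision resistance is broken.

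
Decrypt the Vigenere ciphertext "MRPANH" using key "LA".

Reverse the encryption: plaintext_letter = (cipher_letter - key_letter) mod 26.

Step 1: Extend key: LALALA
Step 2: Decrypt each letter (c - k) mod 26:
  M(12) - L(11) = (12-11) mod 26 = 1 = B
  R(17) - A(0) = (17-0) mod 26 = 17 = R
  P(15) - L(11) = (15-11) mod 26 = 4 = E
  A(0) - A(0) = (0-0) mod 26 = 0 = A
  N(13) - L(11) = (13-11) mod 26 = 2 = C
  H(7) - A(0) = (7-0) mod 26 = 7 = H
Plaintext: BREACH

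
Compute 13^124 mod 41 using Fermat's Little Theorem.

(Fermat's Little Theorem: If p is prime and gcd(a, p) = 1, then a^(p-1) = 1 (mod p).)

Step 1: Since 41 is prime, by Fermat's Little Theorem: 13^40 = 1 (mod 41).
Step 2: Reduce exponent: 124 mod 40 = 4.
Step 3: So 13^124 = 13^4 (mod 41).
Step 4: 13^4 mod 41 = 25.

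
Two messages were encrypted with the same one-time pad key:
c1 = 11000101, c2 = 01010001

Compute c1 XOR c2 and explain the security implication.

Step 1: c1 XOR c2 = (m1 XOR k) XOR (m2 XOR k).
Step 2: By XOR associativity/commutativity: = m1 XOR m2 XOR k XOR k = m1 XOR m2.
Step 3: 11000101 XOR 01010001 = 10010100 = 148.
Step 4: The key cancels out! An attacker learns m1 XOR m2 = 148, revealing the relationship between plaintexts.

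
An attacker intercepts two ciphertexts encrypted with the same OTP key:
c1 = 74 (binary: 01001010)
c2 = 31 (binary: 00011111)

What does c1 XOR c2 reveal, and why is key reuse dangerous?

Step 1: c1 XOR c2 = (m1 XOR k) XOR (m2 XOR k).
Step 2: By XOR associativity/commutativity: = m1 XOR m2 XOR k XOR k = m1 XOR m2.
Step 3: 01001010 XOR 00011111 = 01010101 = 85.
Step 4: The key cancels out! An attacker learns m1 XOR m2 = 85, revealing the relationship between plaintexts.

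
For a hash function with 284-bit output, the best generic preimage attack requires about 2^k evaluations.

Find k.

Step 1: The hash has a 284-bit output.
Step 2: Preimage resistance means: given a digest h(x), it should be infeasible to find any input that hashes to it.
With a 284-bit output there are 2^284 possible digests, so a generic brute-force preimage search costs about 2^284 evaluations.
Step 3: Security level = 284 bits.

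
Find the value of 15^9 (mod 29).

Step 1: Compute 15^9 mod 29 step by step, reducing modulo 29 at each step.
  15^1 mod 29 = 15
  15^2 mod 29 = (15 * 15) mod 29 = 22
  15^3 mod 29 = (22 * 15) mod 29 = 11
  15^4 mod 29 = (11 * 15) mod 29 = 20
  15^5 mod 29 = (20 * 15) mod 29 = 10
  15^6 mod 29 = (10 * 15) mod 29 = 5
  15^7 mod 29 = (5 * 15) mod 29 = 17
  15^8 mod 29 = (17 * 15) mod 29 = 23
  15^9 mod 29 = (23 * 15) mod 29 = 26
Step 2: Result = 26.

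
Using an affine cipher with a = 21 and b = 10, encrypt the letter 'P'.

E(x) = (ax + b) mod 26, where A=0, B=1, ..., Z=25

Step 1: Convert 'P' to number: x = 15.
Step 2: E(15) = (21 * 15 + 10) mod 26 = 325 mod 26 = 13.
Step 3: Convert 13 back to letter: N.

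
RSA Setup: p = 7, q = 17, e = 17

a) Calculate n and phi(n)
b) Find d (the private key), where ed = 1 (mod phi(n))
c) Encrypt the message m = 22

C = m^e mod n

Step 1: n = 7 * 17 = 119.
Step 2: phi(n) = (7-1)(17-1) = 6 * 16 = 96.
Step 3: Find d = 17^(-1) mod 96 = 17.
  Verify: 17 * 17 = 289 = 1 (mod 96).
Step 4: C = 22^17 mod 119 = 22.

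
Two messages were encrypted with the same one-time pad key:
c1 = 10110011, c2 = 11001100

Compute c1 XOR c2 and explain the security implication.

Step 1: c1 XOR c2 = (m1 XOR k) XOR (m2 XOR k).
Step 2: By XOR associativity/commutativity: = m1 XOR m2 XOR k XOR k = m1 XOR m2.
Step 3: 10110011 XOR 11001100 = 01111111 = 127.
Step 4: The key cancels out! An attacker learns m1 XOR m2 = 127, revealing the relationship between plaintexts.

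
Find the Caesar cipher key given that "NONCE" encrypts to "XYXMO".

Step 1: Compare first letters: N (position 13) -> X (position 23).
Step 2: Shift = (23 - 13) mod 26 = 10.
The shift value is 10.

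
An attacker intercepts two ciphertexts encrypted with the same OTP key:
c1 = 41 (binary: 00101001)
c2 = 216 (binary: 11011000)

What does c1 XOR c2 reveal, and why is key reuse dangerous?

Step 1: c1 XOR c2 = (m1 XOR k) XOR (m2 XOR k).
Step 2: By XOR associativity/commutativity: = m1 XOR m2 XOR k XOR k = m1 XOR m2.
Step 3: 00101001 XOR 11011000 = 11110001 = 241.
Step 4: The key cancels out! An attacker learns m1 XOR m2 = 241, revealing the relationship between plaintexts.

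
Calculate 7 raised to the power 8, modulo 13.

Step 1: Compute 7^8 mod 13 step by step, reducing modulo 13 at each step.
  7^1 mod 13 = 7
  7^2 mod 13 = (7 * 7) mod 13 = 10
  7^3 mod 13 = (10 * 7) mod 13 = 5
  7^4 mod 13 = (5 * 7) mod 13 = 9
  7^5 mod 13 = (9 * 7) mod 13 = 11
  7^6 mod 13 = (11 * 7) mod 13 = 12
  7^7 mod 13 = (12 * 7) mod 13 = 6
  7^8 mod 13 = (6 * 7) mod 13 = 3
Step 2: Result = 3.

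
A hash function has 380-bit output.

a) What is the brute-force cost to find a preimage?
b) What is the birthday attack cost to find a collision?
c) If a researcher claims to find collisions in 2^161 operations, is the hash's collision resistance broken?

Step 1: Preimage resistance requires brute-force of 2^380 operations.
Step 2: Collision resistance (birthday bound) = 2^(380/2) = 2^190.
Step 3: The claimed attack costs 2^161 operations.
Step 4: Since 2^161 < 2^190, the claimed attack beats the generic birthday bound, so collision resistance is broken.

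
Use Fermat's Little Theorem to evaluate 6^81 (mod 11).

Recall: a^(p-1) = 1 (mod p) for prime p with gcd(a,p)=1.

Step 1: Since 11 is prime, by Fermat's Little Theorem: 6^10 = 1 (mod 11).
Step 2: Reduce exponent: 81 mod 10 = 1.
Step 3: So 6^81 = 6^1 (mod 11).
Step 4: 6^1 mod 11 = 6.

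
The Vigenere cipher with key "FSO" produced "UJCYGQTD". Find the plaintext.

Step 1: Extend key: FSOFSOFS
Step 2: Decrypt each letter (c - k) mod 26:
  U(20) - F(5) = (20-5) mod 26 = 15 = P
  J(9) - S(18) = (9-18) mod 26 = 17 = R
  C(2) - O(14) = (2-14) mod 26 = 14 = O
  Y(24) - F(5) = (24-5) mod 26 = 19 = T
  G(6) - S(18) = (6-18) mod 26 = 14 = O
  Q(16) - O(14) = (16-14) mod 26 = 2 = C
  T(19) - F(5) = (19-5) mod 26 = 14 = O
  D(3) - S(18) = (3-18) mod 26 = 11 = L
Plaintext: PROTOCOL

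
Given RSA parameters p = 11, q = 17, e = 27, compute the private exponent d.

Step 1: n = 11 * 17 = 187.
Step 2: phi(n) = 10 * 16 = 160.
Step 3: Find d such that 27 * d = 1 (mod 160).
Step 4: d = 27^(-1) mod 160 = 83.
Verification: 27 * 83 = 2241 = 14 * 160 + 1.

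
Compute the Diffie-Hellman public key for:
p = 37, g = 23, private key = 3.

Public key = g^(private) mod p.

Step 1: A = g^a mod p = 23^3 mod 37.
  23^1 mod 37 = 23
  23^2 mod 37 = (23 * 23) mod 37 = 11
  23^3 mod 37 = (11 * 23) mod 37 = 31
Result: A = 31.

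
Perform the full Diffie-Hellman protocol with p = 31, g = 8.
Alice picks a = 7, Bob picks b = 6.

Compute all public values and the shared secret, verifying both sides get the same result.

Step 1: A = g^a mod p = 8^7 mod 31 = 2.
Step 2: B = g^b mod p = 8^6 mod 31 = 8.
Step 3: Alice computes s = B^a mod p = 8^7 mod 31 = 2.
Step 4: Bob computes s = A^b mod p = 2^6 mod 31 = 2.
Both sides agree: shared secret = 2.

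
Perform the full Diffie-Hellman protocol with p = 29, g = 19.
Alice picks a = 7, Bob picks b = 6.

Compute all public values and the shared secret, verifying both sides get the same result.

Step 1: A = g^a mod p = 19^7 mod 29 = 12.
Step 2: B = g^b mod p = 19^6 mod 29 = 22.
Step 3: Alice computes s = B^a mod p = 22^7 mod 29 = 28.
Step 4: Bob computes s = A^b mod p = 12^6 mod 29 = 28.
Both sides agree: shared secret = 28.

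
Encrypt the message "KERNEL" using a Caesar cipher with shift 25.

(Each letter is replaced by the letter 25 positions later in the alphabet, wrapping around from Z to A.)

Step 1: For each letter, shift forward by 25 positions (mod 26).
  K (position 10) -> position (10+25) mod 26 = 9 -> J
  E (position 4) -> position (4+25) mod 26 = 3 -> D
  R (position 17) -> position (17+25) mod 26 = 16 -> Q
  N (position 13) -> position (13+25) mod 26 = 12 -> M
  E (position 4) -> position (4+25) mod 26 = 3 -> D
  L (position 11) -> position (11+25) mod 26 = 10 -> K
Result: JDQMDK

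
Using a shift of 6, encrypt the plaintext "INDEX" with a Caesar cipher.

Step 1: For each letter, shift forward by 6 positions (mod 26).
  I (position 8) -> position (8+6) mod 26 = 14 -> O
  N (position 13) -> position (13+6) mod 26 = 19 -> T
  D (position 3) -> position (3+6) mod 26 = 9 -> J
  E (position 4) -> position (4+6) mod 26 = 10 -> K
  X (position 23) -> position (23+6) mod 26 = 3 -> D
Result: OTJKD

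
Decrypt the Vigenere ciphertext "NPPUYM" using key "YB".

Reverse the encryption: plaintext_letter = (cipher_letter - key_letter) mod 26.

Step 1: Extend key: YBYBYB
Step 2: Decrypt each letter (c - k) mod 26:
  N(13) - Y(24) = (13-24) mod 26 = 15 = P
  P(15) - B(1) = (15-1) mod 26 = 14 = O
  P(15) - Y(24) = (15-24) mod 26 = 17 = R
  U(20) - B(1) = (20-1) mod 26 = 19 = T
  Y(24) - Y(24) = (24-24) mod 26 = 0 = A
  M(12) - B(1) = (12-1) mod 26 = 11 = L
Plaintext: PORTAL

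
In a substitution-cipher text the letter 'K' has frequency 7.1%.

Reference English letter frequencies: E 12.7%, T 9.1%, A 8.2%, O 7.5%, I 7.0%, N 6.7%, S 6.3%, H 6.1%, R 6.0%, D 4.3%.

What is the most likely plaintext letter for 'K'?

Step 1: The observed frequency is 7.1%.
Step 2: Compare with English frequencies:
  E: 12.7% (difference: 5.6%)
  T: 9.1% (difference: 2.0%)
  A: 8.2% (difference: 1.1%)
  O: 7.5% (difference: 0.4%)
  I: 7.0% (difference: 0.1%) <-- closest
  N: 6.7% (difference: 0.4%)
  S: 6.3% (difference: 0.8%)
  H: 6.1% (difference: 1.0%)
  R: 6.0% (difference: 1.1%)
  D: 4.3% (difference: 2.8%)
Step 3: 'K' most likely represents 'I' (frequency 7.0%).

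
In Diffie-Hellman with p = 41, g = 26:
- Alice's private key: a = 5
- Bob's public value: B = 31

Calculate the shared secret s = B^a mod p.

Step 1: s = B^a mod p = 31^5 mod 41.
  31^1 mod 41 = 31
  31^2 mod 41 = (31 * 31) mod 41 = 18
  31^3 mod 41 = (18 * 31) mod 41 = 25
  31^4 mod 41 = (25 * 31) mod 41 = 37
  31^5 mod 41 = (37 * 31) mod 41 = 40
Result: shared secret = 40.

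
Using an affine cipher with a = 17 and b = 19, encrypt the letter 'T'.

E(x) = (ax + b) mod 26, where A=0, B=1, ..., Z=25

Step 1: Convert 'T' to number: x = 19.
Step 2: E(19) = (17 * 19 + 19) mod 26 = 342 mod 26 = 4.
Step 3: Convert 4 back to letter: E.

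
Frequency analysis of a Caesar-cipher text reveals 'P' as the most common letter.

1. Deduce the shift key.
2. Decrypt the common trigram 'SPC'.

Step 1: In English, 'E' is the most frequent letter (12.7%).
Step 2: The most frequent ciphertext letter is 'P' (position 15).
Step 3: Shift = (15 - 4) mod 26 = 11.
Step 4: Decrypt 'SPC' by shifting back 11:
  S -> H
  P -> E
  C -> R
Step 5: 'SPC' decrypts to 'HER'.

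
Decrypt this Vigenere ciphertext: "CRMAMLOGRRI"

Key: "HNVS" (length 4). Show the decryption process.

Step 1: Key 'HNVS' has length 4. Extended key: HNVSHNVSHNV
Step 2: Decrypt each position:
  C(2) - H(7) = 21 = V
  R(17) - N(13) = 4 = E
  M(12) - V(21) = 17 = R
  A(0) - S(18) = 8 = I
  M(12) - H(7) = 5 = F
  L(11) - N(13) = 24 = Y
  O(14) - V(21) = 19 = T
  G(6) - S(18) = 14 = O
  R(17) - H(7) = 10 = K
  R(17) - N(13) = 4 = E
  I(8) - V(21) = 13 = N
Plaintext: VERIFYTOKEN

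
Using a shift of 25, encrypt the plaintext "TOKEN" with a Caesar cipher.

Step 1: For each letter, shift forward by 25 positions (mod 26).
  T (position 19) -> position (19+25) mod 26 = 18 -> S
  O (position 14) -> position (14+25) mod 26 = 13 -> N
  K (position 10) -> position (10+25) mod 26 = 9 -> J
  E (position 4) -> position (4+25) mod 26 = 3 -> D
  N (position 13) -> position (13+25) mod 26 = 12 -> M
Result: SNJDM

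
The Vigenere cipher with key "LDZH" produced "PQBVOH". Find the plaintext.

Step 1: Extend key: LDZHLD
Step 2: Decrypt each letter (c - k) mod 26:
  P(15) - L(11) = (15-11) mod 26 = 4 = E
  Q(16) - D(3) = (16-3) mod 26 = 13 = N
  B(1) - Z(25) = (1-25) mod 26 = 2 = C
  V(21) - H(7) = (21-7) mod 26 = 14 = O
  O(14) - L(11) = (14-11) mod 26 = 3 = D
  H(7) - D(3) = (7-3) mod 26 = 4 = E
Plaintext: ENCODE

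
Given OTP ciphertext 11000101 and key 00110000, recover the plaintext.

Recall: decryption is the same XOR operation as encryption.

Step 1: XOR ciphertext with key:
  Ciphertext: 11000101
  Key:        00110000
  XOR:        11110101
Step 2: Plaintext = 11110101 = 245 in decimal.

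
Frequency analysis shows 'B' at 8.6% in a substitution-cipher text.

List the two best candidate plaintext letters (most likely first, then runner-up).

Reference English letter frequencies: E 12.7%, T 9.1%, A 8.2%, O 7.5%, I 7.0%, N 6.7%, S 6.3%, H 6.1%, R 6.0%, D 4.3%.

Step 1: Observed frequency of 'B' is 8.6%.
Step 2: Compute distances to each reference frequency and sort:
  A (8.2%): difference = 0.4% <-- BEST
  T (9.1%): difference = 0.5% <-- RUNNER-UP
  O (7.5%): difference = 1.1%
  I (7.0%): difference = 1.6%
  N (6.7%): difference = 1.9%
Step 3: Most likely is 'A' (8.2%, diff 0.4%); second most likely is 'T' (9.1%, diff 0.5%).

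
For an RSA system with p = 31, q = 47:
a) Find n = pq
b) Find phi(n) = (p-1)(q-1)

Step 1: n = p * q = 31 * 47 = 1457.
Step 2: phi(n) = (p-1)(q-1) = 30 * 46 = 1380.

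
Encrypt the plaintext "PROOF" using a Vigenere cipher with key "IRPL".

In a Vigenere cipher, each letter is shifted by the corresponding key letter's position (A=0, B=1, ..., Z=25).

Step 1: Repeat key to match plaintext length:
  Plaintext: PROOF
  Key:       IRPLI
Step 2: Encrypt each letter:
  P(15) + I(8) = (15+8) mod 26 = 23 = X
  R(17) + R(17) = (17+17) mod 26 = 8 = I
  O(14) + P(15) = (14+15) mod 26 = 3 = D
  O(14) + L(11) = (14+11) mod 26 = 25 = Z
  F(5) + I(8) = (5+8) mod 26 = 13 = N
Ciphertext: XIDZN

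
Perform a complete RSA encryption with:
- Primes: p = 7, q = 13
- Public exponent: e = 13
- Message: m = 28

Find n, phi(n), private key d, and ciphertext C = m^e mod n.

Step 1: n = 7 * 13 = 91.
Step 2: phi(n) = (7-1)(13-1) = 6 * 12 = 72.
Step 3: Find d = 13^(-1) mod 72 = 61.
  Verify: 13 * 61 = 793 = 1 (mod 72).
Step 4: C = 28^13 mod 91 = 28.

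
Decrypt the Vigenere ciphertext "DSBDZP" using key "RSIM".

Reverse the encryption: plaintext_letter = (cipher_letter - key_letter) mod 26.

Step 1: Extend key: RSIMRS
Step 2: Decrypt each letter (c - k) mod 26:
  D(3) - R(17) = (3-17) mod 26 = 12 = M
  S(18) - S(18) = (18-18) mod 26 = 0 = A
  B(1) - I(8) = (1-8) mod 26 = 19 = T
  D(3) - M(12) = (3-12) mod 26 = 17 = R
  Z(25) - R(17) = (25-17) mod 26 = 8 = I
  P(15) - S(18) = (15-18) mod 26 = 23 = X
Plaintext: MATRIX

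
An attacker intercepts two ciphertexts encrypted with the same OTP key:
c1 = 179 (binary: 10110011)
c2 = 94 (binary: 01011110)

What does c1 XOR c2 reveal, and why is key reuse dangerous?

Step 1: c1 XOR c2 = (m1 XOR k) XOR (m2 XOR k).
Step 2: By XOR associativity/commutativity: = m1 XOR m2 XOR k XOR k = m1 XOR m2.
Step 3: 10110011 XOR 01011110 = 11101101 = 237.
Step 4: The key cancels out! An attacker learns m1 XOR m2 = 237, revealing the relationship between plaintexts.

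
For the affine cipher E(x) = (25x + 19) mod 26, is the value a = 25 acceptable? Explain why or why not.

Step 1: Compute gcd(25, 26).
Step 2: gcd(25, 26) = 1.
Since gcd = 1, 25 is coprime with 26, so it is a valid key.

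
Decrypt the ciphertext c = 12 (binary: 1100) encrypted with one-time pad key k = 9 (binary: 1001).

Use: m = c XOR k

Step 1: XOR ciphertext with key:
  Ciphertext: 1100
  Key:        1001
  XOR:        0101
Step 2: Plaintext = 0101 = 5 in decimal.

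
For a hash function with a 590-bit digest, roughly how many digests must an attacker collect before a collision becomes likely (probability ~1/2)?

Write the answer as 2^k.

Step 1: The birthday paradox gives collision probability ~50% after sqrt(2^n) = 2^(n/2) hashes.
Step 2: For 590-bit output: 2^(590/2) = 2^295.
Step 3: Approximately 2^295 hash computations needed.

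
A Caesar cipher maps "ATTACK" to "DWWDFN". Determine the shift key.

Step 1: Compare first letters: A (position 0) -> D (position 3).
Step 2: Shift = (3 - 0) mod 26 = 3.
The shift value is 3.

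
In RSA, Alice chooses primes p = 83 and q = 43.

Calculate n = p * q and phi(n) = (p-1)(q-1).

Step 1: n = p * q = 83 * 43 = 3569.
Step 2: phi(n) = (p-1)(q-1) = 82 * 42 = 3444.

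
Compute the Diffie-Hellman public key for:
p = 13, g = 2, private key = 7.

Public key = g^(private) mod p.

Step 1: A = g^a mod p = 2^7 mod 13.
  2^1 mod 13 = 2
  2^2 mod 13 = (2 * 2) mod 13 = 4
  2^3 mod 13 = (4 * 2) mod 13 = 8
  2^4 mod 13 = (8 * 2) mod 13 = 3
  2^5 mod 13 = (3 * 2) mod 13 = 6
  2^6 mod 13 = (6 * 2) mod 13 = 12
  2^7 mod 13 = (12 * 2) mod 13 = 11
Result: A = 11.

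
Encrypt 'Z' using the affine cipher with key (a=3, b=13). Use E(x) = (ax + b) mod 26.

Step 1: Convert 'Z' to number: x = 25.
Step 2: E(25) = (3 * 25 + 13) mod 26 = 88 mod 26 = 10.
Step 3: Convert 10 back to letter: K.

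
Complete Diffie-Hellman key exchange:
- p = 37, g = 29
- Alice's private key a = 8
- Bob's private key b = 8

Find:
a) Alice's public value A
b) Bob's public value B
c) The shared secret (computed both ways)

Step 1: A = g^a mod p = 29^8 mod 37 = 10.
Step 2: B = g^b mod p = 29^8 mod 37 = 10.
Step 3: Alice computes s = B^a mod p = 10^8 mod 37 = 26.
Step 4: Bob computes s = A^b mod p = 10^8 mod 37 = 26.
Both sides agree: shared secret = 26.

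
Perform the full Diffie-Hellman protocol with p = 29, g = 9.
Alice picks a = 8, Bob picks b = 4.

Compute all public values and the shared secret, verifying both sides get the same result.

Step 1: A = g^a mod p = 9^8 mod 29 = 20.
Step 2: B = g^b mod p = 9^4 mod 29 = 7.
Step 3: Alice computes s = B^a mod p = 7^8 mod 29 = 7.
Step 4: Bob computes s = A^b mod p = 20^4 mod 29 = 7.
Both sides agree: shared secret = 7.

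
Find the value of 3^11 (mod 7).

Step 1: Compute 3^11 mod 7 step by step, reducing modulo 7 at each step.
  3^1 mod 7 = 3
  3^2 mod 7 = (3 * 3) mod 7 = 2
  3^3 mod 7 = (2 * 3) mod 7 = 6
  3^4 mod 7 = (6 * 3) mod 7 = 4
  3^5 mod 7 = (4 * 3) mod 7 = 5
  3^6 mod 7 = (5 * 3) mod 7 = 1
  3^7 mod 7 = (1 * 3) mod 7 = 3
  3^8 mod 7 = (3 * 3) mod 7 = 2
  3^9 mod 7 = (2 * 3) mod 7 = 6
  3^10 mod 7 = (6 * 3) mod 7 = 4
  3^11 mod 7 = (4 * 3) mod 7 = 5
Step 2: Result = 5.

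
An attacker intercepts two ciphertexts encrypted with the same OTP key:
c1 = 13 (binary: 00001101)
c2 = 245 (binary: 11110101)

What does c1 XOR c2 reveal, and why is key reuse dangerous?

Step 1: c1 XOR c2 = (m1 XOR k) XOR (m2 XOR k).
Step 2: By XOR associativity/commutativity: = m1 XOR m2 XOR k XOR k = m1 XOR m2.
Step 3: 00001101 XOR 11110101 = 11111000 = 248.
Step 4: The key cancels out! An attacker learns m1 XOR m2 = 248, revealing the relationship between plaintexts.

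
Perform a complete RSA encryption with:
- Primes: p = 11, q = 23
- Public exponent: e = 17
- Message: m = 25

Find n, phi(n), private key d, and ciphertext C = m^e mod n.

Step 1: n = 11 * 23 = 253.
Step 2: phi(n) = (11-1)(23-1) = 10 * 22 = 220.
Step 3: Find d = 17^(-1) mod 220 = 13.
  Verify: 17 * 13 = 221 = 1 (mod 220).
Step 4: C = 25^17 mod 253 = 64.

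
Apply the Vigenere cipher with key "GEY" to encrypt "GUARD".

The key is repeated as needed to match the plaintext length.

Step 1: Repeat key to match plaintext length:
  Plaintext: GUARD
  Key:       GEYGE
Step 2: Encrypt each letter:
  G(6) + G(6) = (6+6) mod 26 = 12 = M
  U(20) + E(4) = (20+4) mod 26 = 24 = Y
  A(0) + Y(24) = (0+24) mod 26 = 24 = Y
  R(17) + G(6) = (17+6) mod 26 = 23 = X
  D(3) + E(4) = (3+4) mod 26 = 7 = H
Ciphertext: MYYXH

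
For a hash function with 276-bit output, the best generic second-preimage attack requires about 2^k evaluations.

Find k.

Step 1: The hash has a 276-bit output.
Step 2: Second-preimage resistance means: given a specific input x, it should be infeasible to find a different y with h(y) = h(x).
With a 276-bit output, a generic search for a second preimage costs about 2^276 evaluations (each trial matches the fixed target with probability 2^-276).
Step 3: Security level = 276 bits.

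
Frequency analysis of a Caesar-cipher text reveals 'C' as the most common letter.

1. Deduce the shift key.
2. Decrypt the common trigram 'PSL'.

Step 1: In English, 'E' is the most frequent letter (12.7%).
Step 2: The most frequent ciphertext letter is 'C' (position 2).
Step 3: Shift = (2 - 4) mod 26 = 24.
Step 4: Decrypt 'PSL' by shifting back 24:
  P -> R
  S -> U
  L -> N
Step 5: 'PSL' decrypts to 'RUN'.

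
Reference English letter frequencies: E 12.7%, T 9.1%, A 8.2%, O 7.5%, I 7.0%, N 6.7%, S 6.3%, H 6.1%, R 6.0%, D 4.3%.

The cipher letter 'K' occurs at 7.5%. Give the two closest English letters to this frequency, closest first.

Step 1: Observed frequency of 'K' is 7.5%.
Step 2: Compute distances to each reference frequency and sort:
  O (7.5%): difference = 0.0% <-- BEST
  I (7.0%): difference = 0.5% <-- RUNNER-UP
  A (8.2%): difference = 0.7%
  N (6.7%): difference = 0.8%
  S (6.3%): difference = 1.2%
Step 3: Most likely is 'O' (7.5%, diff 0.0%); second most likely is 'I' (7.0%, diff 0.5%).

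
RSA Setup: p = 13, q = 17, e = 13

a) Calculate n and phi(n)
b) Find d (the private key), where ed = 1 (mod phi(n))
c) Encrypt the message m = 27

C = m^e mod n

Step 1: n = 13 * 17 = 221.
Step 2: phi(n) = (13-1)(17-1) = 12 * 16 = 192.
Step 3: Find d = 13^(-1) mod 192 = 133.
  Verify: 13 * 133 = 1729 = 1 (mod 192).
Step 4: C = 27^13 mod 221 = 79.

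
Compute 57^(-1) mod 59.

Step 1: We need x such that 57 * x = 1 (mod 59).
Step 2: Using the extended Euclidean algorithm or trial:
  57 * 29 = 1653 = 28 * 59 + 1.
Step 3: Since 1653 mod 59 = 1, the inverse is x = 29.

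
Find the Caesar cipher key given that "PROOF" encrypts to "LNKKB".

Step 1: Compare first letters: P (position 15) -> L (position 11).
Step 2: Shift = (11 - 15) mod 26 = 22.
The shift value is 22.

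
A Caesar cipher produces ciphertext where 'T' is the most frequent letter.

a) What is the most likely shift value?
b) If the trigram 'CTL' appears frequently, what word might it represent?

Step 1: In English, 'E' is the most frequent letter (12.7%).
Step 2: The most frequent ciphertext letter is 'T' (position 19).
Step 3: Shift = (19 - 4) mod 26 = 15.
Step 4: Decrypt 'CTL' by shifting back 15:
  C -> N
  T -> E
  L -> W
Step 5: 'CTL' decrypts to 'NEW'.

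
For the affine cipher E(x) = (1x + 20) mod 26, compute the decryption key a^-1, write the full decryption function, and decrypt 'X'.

Step 1: Find a^-1, the modular inverse of 1 mod 26.
Step 2: We need 1 * a^-1 = 1 (mod 26).
Step 3: 1 * 1 = 1 = 0 * 26 + 1, so a^-1 = 1.
Step 4: D(y) = 1(y - 20) mod 26.
Step 5: Apply to 'X' (y = 23): D(23) = 1 * (23 - 20) mod 26 = 1 * 3 mod 26 = 3 -> 'D'.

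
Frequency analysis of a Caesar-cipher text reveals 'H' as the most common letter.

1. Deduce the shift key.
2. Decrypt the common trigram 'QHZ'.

Step 1: In English, 'E' is the most frequent letter (12.7%).
Step 2: The most frequent ciphertext letter is 'H' (position 7).
Step 3: Shift = (7 - 4) mod 26 = 3.
Step 4: Decrypt 'QHZ' by shifting back 3:
  Q -> N
  H -> E
  Z -> W
Step 5: 'QHZ' decrypts to 'NEW'.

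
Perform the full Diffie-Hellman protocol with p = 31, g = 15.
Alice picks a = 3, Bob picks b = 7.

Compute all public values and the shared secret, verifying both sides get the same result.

Step 1: A = g^a mod p = 15^3 mod 31 = 27.
Step 2: B = g^b mod p = 15^7 mod 31 = 23.
Step 3: Alice computes s = B^a mod p = 23^3 mod 31 = 15.
Step 4: Bob computes s = A^b mod p = 27^7 mod 31 = 15.
Both sides agree: shared secret = 15.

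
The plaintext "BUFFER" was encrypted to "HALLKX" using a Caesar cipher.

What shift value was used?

Step 1: Compare first letters: B (position 1) -> H (position 7).
Step 2: Shift = (7 - 1) mod 26 = 6.
The shift value is 6.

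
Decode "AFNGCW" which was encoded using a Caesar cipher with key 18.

Step 1: Reverse the shift by subtracting 18 from each letter position.
  A (position 0) -> position (0-18) mod 26 = 8 -> I
  F (position 5) -> position (5-18) mod 26 = 13 -> N
  N (position 13) -> position (13-18) mod 26 = 21 -> V
  G (position 6) -> position (6-18) mod 26 = 14 -> O
  C (position 2) -> position (2-18) mod 26 = 10 -> K
  W (position 22) -> position (22-18) mod 26 = 4 -> E
Decrypted message: INVOKE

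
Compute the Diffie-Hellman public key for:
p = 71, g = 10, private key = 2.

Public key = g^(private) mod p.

Step 1: A = g^a mod p = 10^2 mod 71.
  10^1 mod 71 = 10
  10^2 mod 71 = (10 * 10) mod 71 = 29
Result: A = 29.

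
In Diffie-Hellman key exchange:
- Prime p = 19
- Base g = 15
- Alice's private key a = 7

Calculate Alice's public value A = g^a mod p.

Step 1: A = g^a mod p = 15^7 mod 19.
  15^1 mod 19 = 15
  15^2 mod 19 = (15 * 15) mod 19 = 16
  15^3 mod 19 = (16 * 15) mod 19 = 12
  15^4 mod 19 = (12 * 15) mod 19 = 9
  15^5 mod 19 = (9 * 15) mod 19 = 2
  15^6 mod 19 = (2 * 15) mod 19 = 11
  15^7 mod 19 = (11 * 15) mod 19 = 13
Result: A = 13.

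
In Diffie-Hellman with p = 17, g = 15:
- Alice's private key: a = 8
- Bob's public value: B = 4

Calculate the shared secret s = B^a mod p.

Step 1: s = B^a mod p = 4^8 mod 17.
  4^1 mod 17 = 4
  4^2 mod 17 = (4 * 4) mod 17 = 16
  4^3 mod 17 = (16 * 4) mod 17 = 13
  4^4 mod 17 = (13 * 4) mod 17 = 1
  4^5 mod 17 = (1 * 4) mod 17 = 4
  4^6 mod 17 = (4 * 4) mod 17 = 16
  4^7 mod 17 = (16 * 4) mod 17 = 13
  4^8 mod 17 = (13 * 4) mod 17 = 1
Result: shared secret = 1.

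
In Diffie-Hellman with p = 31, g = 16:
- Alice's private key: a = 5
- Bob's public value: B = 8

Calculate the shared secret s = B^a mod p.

Step 1: s = B^a mod p = 8^5 mod 31.
  8^1 mod 31 = 8
  8^2 mod 31 = (8 * 8) mod 31 = 2
  8^3 mod 31 = (2 * 8) mod 31 = 16
  8^4 mod 31 = (16 * 8) mod 31 = 4
  8^5 mod 31 = (4 * 8) mod 31 = 1
Result: shared secret = 1.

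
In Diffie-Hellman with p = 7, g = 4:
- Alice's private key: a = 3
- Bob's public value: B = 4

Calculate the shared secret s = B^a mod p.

Step 1: s = B^a mod p = 4^3 mod 7.
  4^1 mod 7 = 4
  4^2 mod 7 = (4 * 4) mod 7 = 2
  4^3 mod 7 = (2 * 4) mod 7 = 1
Result: shared secret = 1.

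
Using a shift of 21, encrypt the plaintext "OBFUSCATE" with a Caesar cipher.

Step 1: For each letter, shift forward by 21 positions (mod 26).
  O (position 14) -> position (14+21) mod 26 = 9 -> J
  B (position 1) -> position (1+21) mod 26 = 22 -> W
  F (position 5) -> position (5+21) mod 26 = 0 -> A
  U (position 20) -> position (20+21) mod 26 = 15 -> P
  S (position 18) -> position (18+21) mod 26 = 13 -> N
  C (position 2) -> position (2+21) mod 26 = 23 -> X
  A (position 0) -> position (0+21) mod 26 = 21 -> V
  T (position 19) -> position (19+21) mod 26 = 14 -> O
  E (position 4) -> position (4+21) mod 26 = 25 -> Z
Result: JWAPNXVOZ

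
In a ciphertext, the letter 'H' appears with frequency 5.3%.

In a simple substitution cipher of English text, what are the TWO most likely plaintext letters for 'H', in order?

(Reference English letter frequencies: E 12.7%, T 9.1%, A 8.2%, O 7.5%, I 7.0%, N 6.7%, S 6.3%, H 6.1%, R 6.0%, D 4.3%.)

Step 1: Observed frequency of 'H' is 5.3%.
Step 2: Compute distances to each reference frequency and sort:
  R (6.0%): difference = 0.7% <-- BEST
  H (6.1%): difference = 0.8% <-- RUNNER-UP
  S (6.3%): difference = 1.0%
  D (4.3%): difference = 1.0%
  N (6.7%): difference = 1.4%
Step 3: Most likely is 'R' (6.0%, diff 0.7%); second most likely is 'H' (6.1%, diff 0.8%).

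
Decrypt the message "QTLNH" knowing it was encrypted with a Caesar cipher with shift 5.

Step 1: Reverse the shift by subtracting 5 from each letter position.
  Q (position 16) -> position (16-5) mod 26 = 11 -> L
  T (position 19) -> position (19-5) mod 26 = 14 -> O
  L (position 11) -> position (11-5) mod 26 = 6 -> G
  N (position 13) -> position (13-5) mod 26 = 8 -> I
  H (position 7) -> position (7-5) mod 26 = 2 -> C
Decrypted message: LOGIC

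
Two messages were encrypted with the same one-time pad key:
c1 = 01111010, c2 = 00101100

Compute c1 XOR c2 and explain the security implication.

Step 1: c1 XOR c2 = (m1 XOR k) XOR (m2 XOR k).
Step 2: By XOR associativity/commutativity: = m1 XOR m2 XOR k XOR k = m1 XOR m2.
Step 3: 01111010 XOR 00101100 = 01010110 = 86.
Step 4: The key cancels out! An attacker learns m1 XOR m2 = 86, revealing the relationship between plaintexts.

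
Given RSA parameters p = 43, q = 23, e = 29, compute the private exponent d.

Step 1: n = 43 * 23 = 989.
Step 2: phi(n) = 42 * 22 = 924.
Step 3: Find d such that 29 * d = 1 (mod 924).
Step 4: d = 29^(-1) mod 924 = 701.
Verification: 29 * 701 = 20329 = 22 * 924 + 1.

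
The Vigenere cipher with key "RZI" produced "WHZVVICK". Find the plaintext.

Step 1: Extend key: RZIRZIRZ
Step 2: Decrypt each letter (c - k) mod 26:
  W(22) - R(17) = (22-17) mod 26 = 5 = F
  H(7) - Z(25) = (7-25) mod 26 = 8 = I
  Z(25) - I(8) = (25-8) mod 26 = 17 = R
  V(21) - R(17) = (21-17) mod 26 = 4 = E
  V(21) - Z(25) = (21-25) mod 26 = 22 = W
  I(8) - I(8) = (8-8) mod 26 = 0 = A
  C(2) - R(17) = (2-17) mod 26 = 11 = L
  K(10) - Z(25) = (10-25) mod 26 = 11 = L
Plaintext: FIREWALL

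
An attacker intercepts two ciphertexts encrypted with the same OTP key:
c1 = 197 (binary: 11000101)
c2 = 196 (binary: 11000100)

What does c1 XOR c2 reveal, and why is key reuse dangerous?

Step 1: c1 XOR c2 = (m1 XOR k) XOR (m2 XOR k).
Step 2: By XOR associativity/commutativity: = m1 XOR m2 XOR k XOR k = m1 XOR m2.
Step 3: 11000101 XOR 11000100 = 00000001 = 1.
Step 4: The key cancels out! An attacker learns m1 XOR m2 = 1, revealing the relationship between plaintexts.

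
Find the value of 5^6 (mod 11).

Step 1: Compute 5^6 mod 11 step by step, reducing modulo 11 at each step.
  5^1 mod 11 = 5
  5^2 mod 11 = (5 * 5) mod 11 = 3
  5^3 mod 11 = (3 * 5) mod 11 = 4
  5^4 mod 11 = (4 * 5) mod 11 = 9
  5^5 mod 11 = (9 * 5) mod 11 = 1
  5^6 mod 11 = (1 * 5) mod 11 = 5
Step 2: Result = 5.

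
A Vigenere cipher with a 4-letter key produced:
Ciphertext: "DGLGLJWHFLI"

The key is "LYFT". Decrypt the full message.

Step 1: Key 'LYFT' has length 4. Extended key: LYFTLYFTLYF
Step 2: Decrypt each position:
  D(3) - L(11) = 18 = S
  G(6) - Y(24) = 8 = I
  L(11) - F(5) = 6 = G
  G(6) - T(19) = 13 = N
  L(11) - L(11) = 0 = A
  J(9) - Y(24) = 11 = L
  W(22) - F(5) = 17 = R
  H(7) - T(19) = 14 = O
  F(5) - L(11) = 20 = U
  L(11) - Y(24) = 13 = N
  I(8) - F(5) = 3 = D
Plaintext: SIGNALROUND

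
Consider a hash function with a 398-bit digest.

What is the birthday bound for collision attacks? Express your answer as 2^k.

Step 1: The birthday paradox gives collision probability ~50% after sqrt(2^n) = 2^(n/2) hashes.
Step 2: For 398-bit output: 2^(398/2) = 2^199.
Step 3: Approximately 2^199 hash computations needed.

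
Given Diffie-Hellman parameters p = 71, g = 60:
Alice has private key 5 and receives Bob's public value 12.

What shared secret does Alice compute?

Step 1: s = B^a mod p = 12^5 mod 71.
  12^1 mod 71 = 12
  12^2 mod 71 = (12 * 12) mod 71 = 2
  12^3 mod 71 = (2 * 12) mod 71 = 24
  12^4 mod 71 = (24 * 12) mod 71 = 4
  12^5 mod 71 = (4 * 12) mod 71 = 48
Result: shared secret = 48.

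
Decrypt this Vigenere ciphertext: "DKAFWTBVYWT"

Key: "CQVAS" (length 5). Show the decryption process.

Step 1: Key 'CQVAS' has length 5. Extended key: CQVASCQVASC
Step 2: Decrypt each position:
  D(3) - C(2) = 1 = B
  K(10) - Q(16) = 20 = U
  A(0) - V(21) = 5 = F
  F(5) - A(0) = 5 = F
  W(22) - S(18) = 4 = E
  T(19) - C(2) = 17 = R
  B(1) - Q(16) = 11 = L
  V(21) - V(21) = 0 = A
  Y(24) - A(0) = 24 = Y
  W(22) - S(18) = 4 = E
  T(19) - C(2) = 17 = R
Plaintext: BUFFERLAYER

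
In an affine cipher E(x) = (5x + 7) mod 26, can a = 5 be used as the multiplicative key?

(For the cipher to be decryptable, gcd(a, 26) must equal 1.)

Step 1: Compute gcd(5, 26).
Step 2: gcd(5, 26) = 1.
Since gcd = 1, 5 is coprime with 26, so it is a valid key.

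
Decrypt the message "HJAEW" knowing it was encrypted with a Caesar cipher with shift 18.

Step 1: Reverse the shift by subtracting 18 from each letter position.
  H (position 7) -> position (7-18) mod 26 = 15 -> P
  J (position 9) -> position (9-18) mod 26 = 17 -> R
  A (position 0) -> position (0-18) mod 26 = 8 -> I
  E (position 4) -> position (4-18) mod 26 = 12 -> M
  W (position 22) -> position (22-18) mod 26 = 4 -> E
Decrypted message: PRIME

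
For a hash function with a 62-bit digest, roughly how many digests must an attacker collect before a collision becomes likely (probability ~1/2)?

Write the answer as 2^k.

Step 1: The birthday paradox gives collision probability ~50% after sqrt(2^n) = 2^(n/2) hashes.
Step 2: For 62-bit output: 2^(62/2) = 2^31.
Step 3: Approximately 2^31 hash computations needed.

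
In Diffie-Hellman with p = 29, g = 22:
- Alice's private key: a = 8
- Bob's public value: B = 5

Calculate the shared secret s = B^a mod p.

Step 1: s = B^a mod p = 5^8 mod 29.
  5^1 mod 29 = 5
  5^2 mod 29 = (5 * 5) mod 29 = 25
  5^3 mod 29 = (25 * 5) mod 29 = 9
  5^4 mod 29 = (9 * 5) mod 29 = 16
  5^5 mod 29 = (16 * 5) mod 29 = 22
  5^6 mod 29 = (22 * 5) mod 29 = 23
  5^7 mod 29 = (23 * 5) mod 29 = 28
  5^8 mod 29 = (28 * 5) mod 29 = 24
Result: shared secret = 24.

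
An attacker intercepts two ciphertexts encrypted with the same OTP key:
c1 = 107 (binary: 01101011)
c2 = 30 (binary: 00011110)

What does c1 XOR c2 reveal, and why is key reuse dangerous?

Step 1: c1 XOR c2 = (m1 XOR k) XOR (m2 XOR k).
Step 2: By XOR associativity/commutativity: = m1 XOR m2 XOR k XOR k = m1 XOR m2.
Step 3: 01101011 XOR 00011110 = 01110101 = 117.
Step 4: The key cancels out! An attacker learns m1 XOR m2 = 117, revealing the relationship between plaintexts.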